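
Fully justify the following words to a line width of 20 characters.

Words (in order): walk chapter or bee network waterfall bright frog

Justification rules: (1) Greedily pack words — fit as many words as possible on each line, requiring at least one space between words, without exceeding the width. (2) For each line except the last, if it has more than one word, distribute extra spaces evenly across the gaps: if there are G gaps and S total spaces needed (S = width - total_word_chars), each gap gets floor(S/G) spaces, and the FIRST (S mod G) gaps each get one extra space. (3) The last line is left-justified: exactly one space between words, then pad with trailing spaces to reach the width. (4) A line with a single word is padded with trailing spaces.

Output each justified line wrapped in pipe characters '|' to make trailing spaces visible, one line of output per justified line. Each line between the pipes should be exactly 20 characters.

Line 1: ['walk', 'chapter', 'or', 'bee'] (min_width=19, slack=1)
Line 2: ['network', 'waterfall'] (min_width=17, slack=3)
Line 3: ['bright', 'frog'] (min_width=11, slack=9)

Answer: |walk  chapter or bee|
|network    waterfall|
|bright frog         |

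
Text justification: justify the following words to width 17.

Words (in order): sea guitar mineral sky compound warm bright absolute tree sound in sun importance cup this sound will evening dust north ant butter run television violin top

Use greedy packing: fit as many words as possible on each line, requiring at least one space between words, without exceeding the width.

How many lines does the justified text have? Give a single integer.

Answer: 11

Derivation:
Line 1: ['sea', 'guitar'] (min_width=10, slack=7)
Line 2: ['mineral', 'sky'] (min_width=11, slack=6)
Line 3: ['compound', 'warm'] (min_width=13, slack=4)
Line 4: ['bright', 'absolute'] (min_width=15, slack=2)
Line 5: ['tree', 'sound', 'in', 'sun'] (min_width=17, slack=0)
Line 6: ['importance', 'cup'] (min_width=14, slack=3)
Line 7: ['this', 'sound', 'will'] (min_width=15, slack=2)
Line 8: ['evening', 'dust'] (min_width=12, slack=5)
Line 9: ['north', 'ant', 'butter'] (min_width=16, slack=1)
Line 10: ['run', 'television'] (min_width=14, slack=3)
Line 11: ['violin', 'top'] (min_width=10, slack=7)
Total lines: 11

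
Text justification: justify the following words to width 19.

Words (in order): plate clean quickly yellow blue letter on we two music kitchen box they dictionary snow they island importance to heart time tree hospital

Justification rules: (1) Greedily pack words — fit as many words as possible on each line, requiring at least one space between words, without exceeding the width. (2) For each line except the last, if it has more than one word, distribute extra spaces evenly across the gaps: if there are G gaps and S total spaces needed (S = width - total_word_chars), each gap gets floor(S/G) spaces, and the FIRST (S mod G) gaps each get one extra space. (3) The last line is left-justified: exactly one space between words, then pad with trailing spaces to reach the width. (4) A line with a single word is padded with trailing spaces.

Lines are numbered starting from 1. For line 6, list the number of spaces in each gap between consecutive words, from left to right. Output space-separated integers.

Answer: 9

Derivation:
Line 1: ['plate', 'clean', 'quickly'] (min_width=19, slack=0)
Line 2: ['yellow', 'blue', 'letter'] (min_width=18, slack=1)
Line 3: ['on', 'we', 'two', 'music'] (min_width=15, slack=4)
Line 4: ['kitchen', 'box', 'they'] (min_width=16, slack=3)
Line 5: ['dictionary', 'snow'] (min_width=15, slack=4)
Line 6: ['they', 'island'] (min_width=11, slack=8)
Line 7: ['importance', 'to', 'heart'] (min_width=19, slack=0)
Line 8: ['time', 'tree', 'hospital'] (min_width=18, slack=1)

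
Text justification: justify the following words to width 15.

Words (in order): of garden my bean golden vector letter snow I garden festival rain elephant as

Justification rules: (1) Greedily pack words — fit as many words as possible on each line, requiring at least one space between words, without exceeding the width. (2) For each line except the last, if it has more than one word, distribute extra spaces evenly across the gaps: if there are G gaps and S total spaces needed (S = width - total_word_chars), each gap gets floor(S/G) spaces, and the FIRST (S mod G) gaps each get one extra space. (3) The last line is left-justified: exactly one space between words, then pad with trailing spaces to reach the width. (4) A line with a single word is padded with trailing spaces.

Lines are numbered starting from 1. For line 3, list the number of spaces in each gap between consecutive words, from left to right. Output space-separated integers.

Answer: 3

Derivation:
Line 1: ['of', 'garden', 'my'] (min_width=12, slack=3)
Line 2: ['bean', 'golden'] (min_width=11, slack=4)
Line 3: ['vector', 'letter'] (min_width=13, slack=2)
Line 4: ['snow', 'I', 'garden'] (min_width=13, slack=2)
Line 5: ['festival', 'rain'] (min_width=13, slack=2)
Line 6: ['elephant', 'as'] (min_width=11, slack=4)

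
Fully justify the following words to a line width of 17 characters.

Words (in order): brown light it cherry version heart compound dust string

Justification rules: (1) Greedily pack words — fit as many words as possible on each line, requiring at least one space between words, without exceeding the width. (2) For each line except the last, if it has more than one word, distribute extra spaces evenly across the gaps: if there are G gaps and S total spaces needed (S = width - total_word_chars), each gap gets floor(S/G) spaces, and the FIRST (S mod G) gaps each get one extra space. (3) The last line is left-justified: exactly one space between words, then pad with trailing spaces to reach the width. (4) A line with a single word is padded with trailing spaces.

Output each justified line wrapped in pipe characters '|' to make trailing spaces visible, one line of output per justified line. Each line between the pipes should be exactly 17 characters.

Answer: |brown   light  it|
|cherry    version|
|heart    compound|
|dust string      |

Derivation:
Line 1: ['brown', 'light', 'it'] (min_width=14, slack=3)
Line 2: ['cherry', 'version'] (min_width=14, slack=3)
Line 3: ['heart', 'compound'] (min_width=14, slack=3)
Line 4: ['dust', 'string'] (min_width=11, slack=6)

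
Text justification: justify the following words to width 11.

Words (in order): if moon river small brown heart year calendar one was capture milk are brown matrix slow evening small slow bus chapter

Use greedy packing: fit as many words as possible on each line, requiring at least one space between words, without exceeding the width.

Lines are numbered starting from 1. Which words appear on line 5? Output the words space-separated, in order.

Line 1: ['if', 'moon'] (min_width=7, slack=4)
Line 2: ['river', 'small'] (min_width=11, slack=0)
Line 3: ['brown', 'heart'] (min_width=11, slack=0)
Line 4: ['year'] (min_width=4, slack=7)
Line 5: ['calendar'] (min_width=8, slack=3)
Line 6: ['one', 'was'] (min_width=7, slack=4)
Line 7: ['capture'] (min_width=7, slack=4)
Line 8: ['milk', 'are'] (min_width=8, slack=3)
Line 9: ['brown'] (min_width=5, slack=6)
Line 10: ['matrix', 'slow'] (min_width=11, slack=0)
Line 11: ['evening'] (min_width=7, slack=4)
Line 12: ['small', 'slow'] (min_width=10, slack=1)
Line 13: ['bus', 'chapter'] (min_width=11, slack=0)

Answer: calendar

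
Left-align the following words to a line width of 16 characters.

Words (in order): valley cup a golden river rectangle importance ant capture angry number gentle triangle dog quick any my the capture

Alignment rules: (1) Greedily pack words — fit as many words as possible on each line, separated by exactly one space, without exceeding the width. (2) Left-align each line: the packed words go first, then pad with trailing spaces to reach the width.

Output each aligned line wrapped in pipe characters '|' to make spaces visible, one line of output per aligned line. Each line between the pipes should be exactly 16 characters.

Answer: |valley cup a    |
|golden river    |
|rectangle       |
|importance ant  |
|capture angry   |
|number gentle   |
|triangle dog    |
|quick any my the|
|capture         |

Derivation:
Line 1: ['valley', 'cup', 'a'] (min_width=12, slack=4)
Line 2: ['golden', 'river'] (min_width=12, slack=4)
Line 3: ['rectangle'] (min_width=9, slack=7)
Line 4: ['importance', 'ant'] (min_width=14, slack=2)
Line 5: ['capture', 'angry'] (min_width=13, slack=3)
Line 6: ['number', 'gentle'] (min_width=13, slack=3)
Line 7: ['triangle', 'dog'] (min_width=12, slack=4)
Line 8: ['quick', 'any', 'my', 'the'] (min_width=16, slack=0)
Line 9: ['capture'] (min_width=7, slack=9)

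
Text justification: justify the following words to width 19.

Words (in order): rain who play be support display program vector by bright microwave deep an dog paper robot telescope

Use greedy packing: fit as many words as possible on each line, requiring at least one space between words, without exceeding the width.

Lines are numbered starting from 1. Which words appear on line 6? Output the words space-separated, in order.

Answer: robot telescope

Derivation:
Line 1: ['rain', 'who', 'play', 'be'] (min_width=16, slack=3)
Line 2: ['support', 'display'] (min_width=15, slack=4)
Line 3: ['program', 'vector', 'by'] (min_width=17, slack=2)
Line 4: ['bright', 'microwave'] (min_width=16, slack=3)
Line 5: ['deep', 'an', 'dog', 'paper'] (min_width=17, slack=2)
Line 6: ['robot', 'telescope'] (min_width=15, slack=4)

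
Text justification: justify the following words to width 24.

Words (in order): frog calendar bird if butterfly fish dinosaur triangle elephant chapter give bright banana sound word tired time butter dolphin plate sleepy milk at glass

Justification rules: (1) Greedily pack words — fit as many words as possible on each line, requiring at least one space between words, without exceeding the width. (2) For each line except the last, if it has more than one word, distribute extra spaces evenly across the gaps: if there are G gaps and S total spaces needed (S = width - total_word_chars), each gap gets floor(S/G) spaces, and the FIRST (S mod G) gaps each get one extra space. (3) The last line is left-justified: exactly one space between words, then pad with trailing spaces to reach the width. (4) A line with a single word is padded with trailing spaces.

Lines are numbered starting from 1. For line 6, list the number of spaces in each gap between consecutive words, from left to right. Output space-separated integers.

Line 1: ['frog', 'calendar', 'bird', 'if'] (min_width=21, slack=3)
Line 2: ['butterfly', 'fish', 'dinosaur'] (min_width=23, slack=1)
Line 3: ['triangle', 'elephant'] (min_width=17, slack=7)
Line 4: ['chapter', 'give', 'bright'] (min_width=19, slack=5)
Line 5: ['banana', 'sound', 'word', 'tired'] (min_width=23, slack=1)
Line 6: ['time', 'butter', 'dolphin'] (min_width=19, slack=5)
Line 7: ['plate', 'sleepy', 'milk', 'at'] (min_width=20, slack=4)
Line 8: ['glass'] (min_width=5, slack=19)

Answer: 4 3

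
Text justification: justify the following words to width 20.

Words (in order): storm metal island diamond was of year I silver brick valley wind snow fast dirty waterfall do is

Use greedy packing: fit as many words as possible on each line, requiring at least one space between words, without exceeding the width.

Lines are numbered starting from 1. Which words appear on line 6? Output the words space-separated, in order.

Line 1: ['storm', 'metal', 'island'] (min_width=18, slack=2)
Line 2: ['diamond', 'was', 'of', 'year'] (min_width=19, slack=1)
Line 3: ['I', 'silver', 'brick'] (min_width=14, slack=6)
Line 4: ['valley', 'wind', 'snow'] (min_width=16, slack=4)
Line 5: ['fast', 'dirty', 'waterfall'] (min_width=20, slack=0)
Line 6: ['do', 'is'] (min_width=5, slack=15)

Answer: do is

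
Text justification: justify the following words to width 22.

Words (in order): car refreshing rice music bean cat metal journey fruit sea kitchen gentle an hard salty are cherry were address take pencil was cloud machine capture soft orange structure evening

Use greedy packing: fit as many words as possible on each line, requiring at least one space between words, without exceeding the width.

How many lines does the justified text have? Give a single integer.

Answer: 9

Derivation:
Line 1: ['car', 'refreshing', 'rice'] (min_width=19, slack=3)
Line 2: ['music', 'bean', 'cat', 'metal'] (min_width=20, slack=2)
Line 3: ['journey', 'fruit', 'sea'] (min_width=17, slack=5)
Line 4: ['kitchen', 'gentle', 'an', 'hard'] (min_width=22, slack=0)
Line 5: ['salty', 'are', 'cherry', 'were'] (min_width=21, slack=1)
Line 6: ['address', 'take', 'pencil'] (min_width=19, slack=3)
Line 7: ['was', 'cloud', 'machine'] (min_width=17, slack=5)
Line 8: ['capture', 'soft', 'orange'] (min_width=19, slack=3)
Line 9: ['structure', 'evening'] (min_width=17, slack=5)
Total lines: 9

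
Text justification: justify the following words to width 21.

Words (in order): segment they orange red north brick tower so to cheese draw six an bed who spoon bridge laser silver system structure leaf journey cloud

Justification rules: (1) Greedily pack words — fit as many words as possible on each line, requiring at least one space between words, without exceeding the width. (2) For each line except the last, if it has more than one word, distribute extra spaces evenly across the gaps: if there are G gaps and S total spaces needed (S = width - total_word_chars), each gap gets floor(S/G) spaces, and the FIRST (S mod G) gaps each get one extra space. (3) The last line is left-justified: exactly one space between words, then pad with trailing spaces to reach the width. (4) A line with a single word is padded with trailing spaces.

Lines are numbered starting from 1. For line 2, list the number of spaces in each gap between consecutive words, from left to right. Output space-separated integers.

Line 1: ['segment', 'they', 'orange'] (min_width=19, slack=2)
Line 2: ['red', 'north', 'brick', 'tower'] (min_width=21, slack=0)
Line 3: ['so', 'to', 'cheese', 'draw', 'six'] (min_width=21, slack=0)
Line 4: ['an', 'bed', 'who', 'spoon'] (min_width=16, slack=5)
Line 5: ['bridge', 'laser', 'silver'] (min_width=19, slack=2)
Line 6: ['system', 'structure', 'leaf'] (min_width=21, slack=0)
Line 7: ['journey', 'cloud'] (min_width=13, slack=8)

Answer: 1 1 1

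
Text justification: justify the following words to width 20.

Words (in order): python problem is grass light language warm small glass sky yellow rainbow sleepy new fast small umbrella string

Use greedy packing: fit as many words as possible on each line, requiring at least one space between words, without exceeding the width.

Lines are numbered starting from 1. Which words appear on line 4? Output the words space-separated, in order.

Line 1: ['python', 'problem', 'is'] (min_width=17, slack=3)
Line 2: ['grass', 'light', 'language'] (min_width=20, slack=0)
Line 3: ['warm', 'small', 'glass', 'sky'] (min_width=20, slack=0)
Line 4: ['yellow', 'rainbow'] (min_width=14, slack=6)
Line 5: ['sleepy', 'new', 'fast'] (min_width=15, slack=5)
Line 6: ['small', 'umbrella'] (min_width=14, slack=6)
Line 7: ['string'] (min_width=6, slack=14)

Answer: yellow rainbow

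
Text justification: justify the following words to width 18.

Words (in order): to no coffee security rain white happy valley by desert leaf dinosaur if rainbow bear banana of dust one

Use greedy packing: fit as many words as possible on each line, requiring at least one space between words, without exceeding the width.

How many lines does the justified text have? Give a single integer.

Line 1: ['to', 'no', 'coffee'] (min_width=12, slack=6)
Line 2: ['security', 'rain'] (min_width=13, slack=5)
Line 3: ['white', 'happy', 'valley'] (min_width=18, slack=0)
Line 4: ['by', 'desert', 'leaf'] (min_width=14, slack=4)
Line 5: ['dinosaur', 'if'] (min_width=11, slack=7)
Line 6: ['rainbow', 'bear'] (min_width=12, slack=6)
Line 7: ['banana', 'of', 'dust', 'one'] (min_width=18, slack=0)
Total lines: 7

Answer: 7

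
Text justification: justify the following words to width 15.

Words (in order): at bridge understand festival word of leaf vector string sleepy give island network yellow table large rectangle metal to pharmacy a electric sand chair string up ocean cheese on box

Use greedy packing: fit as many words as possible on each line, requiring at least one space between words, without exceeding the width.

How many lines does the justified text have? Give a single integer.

Answer: 14

Derivation:
Line 1: ['at', 'bridge'] (min_width=9, slack=6)
Line 2: ['understand'] (min_width=10, slack=5)
Line 3: ['festival', 'word'] (min_width=13, slack=2)
Line 4: ['of', 'leaf', 'vector'] (min_width=14, slack=1)
Line 5: ['string', 'sleepy'] (min_width=13, slack=2)
Line 6: ['give', 'island'] (min_width=11, slack=4)
Line 7: ['network', 'yellow'] (min_width=14, slack=1)
Line 8: ['table', 'large'] (min_width=11, slack=4)
Line 9: ['rectangle', 'metal'] (min_width=15, slack=0)
Line 10: ['to', 'pharmacy', 'a'] (min_width=13, slack=2)
Line 11: ['electric', 'sand'] (min_width=13, slack=2)
Line 12: ['chair', 'string', 'up'] (min_width=15, slack=0)
Line 13: ['ocean', 'cheese', 'on'] (min_width=15, slack=0)
Line 14: ['box'] (min_width=3, slack=12)
Total lines: 14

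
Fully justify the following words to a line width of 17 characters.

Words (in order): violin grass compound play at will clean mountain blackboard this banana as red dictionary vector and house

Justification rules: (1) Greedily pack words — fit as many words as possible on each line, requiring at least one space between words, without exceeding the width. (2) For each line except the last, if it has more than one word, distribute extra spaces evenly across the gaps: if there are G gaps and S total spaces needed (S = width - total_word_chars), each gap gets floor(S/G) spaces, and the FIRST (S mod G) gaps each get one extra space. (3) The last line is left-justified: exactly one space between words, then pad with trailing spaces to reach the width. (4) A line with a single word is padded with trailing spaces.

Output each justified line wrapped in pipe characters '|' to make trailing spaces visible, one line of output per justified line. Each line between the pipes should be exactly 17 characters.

Answer: |violin      grass|
|compound  play at|
|will        clean|
|mountain         |
|blackboard   this|
|banana   as   red|
|dictionary vector|
|and house        |

Derivation:
Line 1: ['violin', 'grass'] (min_width=12, slack=5)
Line 2: ['compound', 'play', 'at'] (min_width=16, slack=1)
Line 3: ['will', 'clean'] (min_width=10, slack=7)
Line 4: ['mountain'] (min_width=8, slack=9)
Line 5: ['blackboard', 'this'] (min_width=15, slack=2)
Line 6: ['banana', 'as', 'red'] (min_width=13, slack=4)
Line 7: ['dictionary', 'vector'] (min_width=17, slack=0)
Line 8: ['and', 'house'] (min_width=9, slack=8)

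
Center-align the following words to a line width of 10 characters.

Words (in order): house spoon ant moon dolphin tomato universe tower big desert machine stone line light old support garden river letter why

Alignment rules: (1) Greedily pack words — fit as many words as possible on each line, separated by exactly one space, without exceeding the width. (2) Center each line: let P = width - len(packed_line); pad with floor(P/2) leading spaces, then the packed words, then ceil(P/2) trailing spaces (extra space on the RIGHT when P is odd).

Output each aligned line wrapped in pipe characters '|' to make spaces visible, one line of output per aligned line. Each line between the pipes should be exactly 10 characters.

Line 1: ['house'] (min_width=5, slack=5)
Line 2: ['spoon', 'ant'] (min_width=9, slack=1)
Line 3: ['moon'] (min_width=4, slack=6)
Line 4: ['dolphin'] (min_width=7, slack=3)
Line 5: ['tomato'] (min_width=6, slack=4)
Line 6: ['universe'] (min_width=8, slack=2)
Line 7: ['tower', 'big'] (min_width=9, slack=1)
Line 8: ['desert'] (min_width=6, slack=4)
Line 9: ['machine'] (min_width=7, slack=3)
Line 10: ['stone', 'line'] (min_width=10, slack=0)
Line 11: ['light', 'old'] (min_width=9, slack=1)
Line 12: ['support'] (min_width=7, slack=3)
Line 13: ['garden'] (min_width=6, slack=4)
Line 14: ['river'] (min_width=5, slack=5)
Line 15: ['letter', 'why'] (min_width=10, slack=0)

Answer: |  house   |
|spoon ant |
|   moon   |
| dolphin  |
|  tomato  |
| universe |
|tower big |
|  desert  |
| machine  |
|stone line|
|light old |
| support  |
|  garden  |
|  river   |
|letter why|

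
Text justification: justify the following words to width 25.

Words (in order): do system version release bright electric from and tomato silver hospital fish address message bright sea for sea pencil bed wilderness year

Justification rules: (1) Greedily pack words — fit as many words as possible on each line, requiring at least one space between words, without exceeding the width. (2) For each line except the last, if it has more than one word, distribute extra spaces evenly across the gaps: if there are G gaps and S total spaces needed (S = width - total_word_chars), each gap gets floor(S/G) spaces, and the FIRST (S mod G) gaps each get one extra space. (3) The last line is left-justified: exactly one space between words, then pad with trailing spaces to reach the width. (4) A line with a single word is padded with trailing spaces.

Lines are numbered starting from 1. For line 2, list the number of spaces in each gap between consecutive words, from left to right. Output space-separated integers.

Line 1: ['do', 'system', 'version', 'release'] (min_width=25, slack=0)
Line 2: ['bright', 'electric', 'from', 'and'] (min_width=24, slack=1)
Line 3: ['tomato', 'silver', 'hospital'] (min_width=22, slack=3)
Line 4: ['fish', 'address', 'message'] (min_width=20, slack=5)
Line 5: ['bright', 'sea', 'for', 'sea', 'pencil'] (min_width=25, slack=0)
Line 6: ['bed', 'wilderness', 'year'] (min_width=19, slack=6)

Answer: 2 1 1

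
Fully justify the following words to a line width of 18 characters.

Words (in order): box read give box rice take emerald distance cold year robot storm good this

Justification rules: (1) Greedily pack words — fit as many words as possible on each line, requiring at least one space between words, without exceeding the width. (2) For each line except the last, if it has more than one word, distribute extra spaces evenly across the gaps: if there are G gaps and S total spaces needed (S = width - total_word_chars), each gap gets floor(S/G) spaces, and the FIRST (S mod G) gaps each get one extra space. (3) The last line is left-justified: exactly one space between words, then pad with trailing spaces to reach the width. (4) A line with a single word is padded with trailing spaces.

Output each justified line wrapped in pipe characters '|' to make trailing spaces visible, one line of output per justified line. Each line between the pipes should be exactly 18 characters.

Answer: |box  read give box|
|rice  take emerald|
|distance cold year|
|robot  storm  good|
|this              |

Derivation:
Line 1: ['box', 'read', 'give', 'box'] (min_width=17, slack=1)
Line 2: ['rice', 'take', 'emerald'] (min_width=17, slack=1)
Line 3: ['distance', 'cold', 'year'] (min_width=18, slack=0)
Line 4: ['robot', 'storm', 'good'] (min_width=16, slack=2)
Line 5: ['this'] (min_width=4, slack=14)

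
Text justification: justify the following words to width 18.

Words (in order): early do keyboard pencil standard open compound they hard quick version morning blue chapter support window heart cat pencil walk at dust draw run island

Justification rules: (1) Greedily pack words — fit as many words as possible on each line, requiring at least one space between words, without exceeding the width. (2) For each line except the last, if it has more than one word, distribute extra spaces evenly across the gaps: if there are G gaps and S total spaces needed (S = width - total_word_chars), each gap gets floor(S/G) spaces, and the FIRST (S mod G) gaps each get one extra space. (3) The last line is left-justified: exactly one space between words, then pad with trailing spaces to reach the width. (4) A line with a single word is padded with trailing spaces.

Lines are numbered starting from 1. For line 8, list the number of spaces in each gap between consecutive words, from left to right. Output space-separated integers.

Line 1: ['early', 'do', 'keyboard'] (min_width=17, slack=1)
Line 2: ['pencil', 'standard'] (min_width=15, slack=3)
Line 3: ['open', 'compound', 'they'] (min_width=18, slack=0)
Line 4: ['hard', 'quick', 'version'] (min_width=18, slack=0)
Line 5: ['morning', 'blue'] (min_width=12, slack=6)
Line 6: ['chapter', 'support'] (min_width=15, slack=3)
Line 7: ['window', 'heart', 'cat'] (min_width=16, slack=2)
Line 8: ['pencil', 'walk', 'at'] (min_width=14, slack=4)
Line 9: ['dust', 'draw', 'run'] (min_width=13, slack=5)
Line 10: ['island'] (min_width=6, slack=12)

Answer: 3 3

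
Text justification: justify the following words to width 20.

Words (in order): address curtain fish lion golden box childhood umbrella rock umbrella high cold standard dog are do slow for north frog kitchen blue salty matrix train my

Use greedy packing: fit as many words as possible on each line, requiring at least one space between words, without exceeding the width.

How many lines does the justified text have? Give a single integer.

Line 1: ['address', 'curtain', 'fish'] (min_width=20, slack=0)
Line 2: ['lion', 'golden', 'box'] (min_width=15, slack=5)
Line 3: ['childhood', 'umbrella'] (min_width=18, slack=2)
Line 4: ['rock', 'umbrella', 'high'] (min_width=18, slack=2)
Line 5: ['cold', 'standard', 'dog'] (min_width=17, slack=3)
Line 6: ['are', 'do', 'slow', 'for'] (min_width=15, slack=5)
Line 7: ['north', 'frog', 'kitchen'] (min_width=18, slack=2)
Line 8: ['blue', 'salty', 'matrix'] (min_width=17, slack=3)
Line 9: ['train', 'my'] (min_width=8, slack=12)
Total lines: 9

Answer: 9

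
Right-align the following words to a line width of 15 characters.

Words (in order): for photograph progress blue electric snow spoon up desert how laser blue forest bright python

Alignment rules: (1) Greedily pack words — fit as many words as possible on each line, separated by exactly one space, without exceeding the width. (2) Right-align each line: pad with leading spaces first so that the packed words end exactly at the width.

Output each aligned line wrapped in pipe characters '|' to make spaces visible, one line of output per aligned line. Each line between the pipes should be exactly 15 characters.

Line 1: ['for', 'photograph'] (min_width=14, slack=1)
Line 2: ['progress', 'blue'] (min_width=13, slack=2)
Line 3: ['electric', 'snow'] (min_width=13, slack=2)
Line 4: ['spoon', 'up', 'desert'] (min_width=15, slack=0)
Line 5: ['how', 'laser', 'blue'] (min_width=14, slack=1)
Line 6: ['forest', 'bright'] (min_width=13, slack=2)
Line 7: ['python'] (min_width=6, slack=9)

Answer: | for photograph|
|  progress blue|
|  electric snow|
|spoon up desert|
| how laser blue|
|  forest bright|
|         python|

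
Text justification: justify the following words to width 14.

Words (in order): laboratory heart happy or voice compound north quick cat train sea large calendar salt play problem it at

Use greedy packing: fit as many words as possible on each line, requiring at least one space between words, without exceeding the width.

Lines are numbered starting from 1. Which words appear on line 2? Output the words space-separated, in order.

Line 1: ['laboratory'] (min_width=10, slack=4)
Line 2: ['heart', 'happy', 'or'] (min_width=14, slack=0)
Line 3: ['voice', 'compound'] (min_width=14, slack=0)
Line 4: ['north', 'quick'] (min_width=11, slack=3)
Line 5: ['cat', 'train', 'sea'] (min_width=13, slack=1)
Line 6: ['large', 'calendar'] (min_width=14, slack=0)
Line 7: ['salt', 'play'] (min_width=9, slack=5)
Line 8: ['problem', 'it', 'at'] (min_width=13, slack=1)

Answer: heart happy or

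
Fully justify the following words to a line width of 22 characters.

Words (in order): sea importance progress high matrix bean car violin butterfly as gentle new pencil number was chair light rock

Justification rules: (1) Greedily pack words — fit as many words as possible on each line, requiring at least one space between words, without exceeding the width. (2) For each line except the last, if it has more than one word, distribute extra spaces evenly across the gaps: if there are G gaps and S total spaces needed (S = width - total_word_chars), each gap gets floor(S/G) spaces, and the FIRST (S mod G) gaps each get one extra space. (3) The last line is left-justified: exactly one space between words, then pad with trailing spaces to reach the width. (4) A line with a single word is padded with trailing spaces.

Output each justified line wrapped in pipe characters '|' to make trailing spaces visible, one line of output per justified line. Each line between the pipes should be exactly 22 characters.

Line 1: ['sea', 'importance'] (min_width=14, slack=8)
Line 2: ['progress', 'high', 'matrix'] (min_width=20, slack=2)
Line 3: ['bean', 'car', 'violin'] (min_width=15, slack=7)
Line 4: ['butterfly', 'as', 'gentle'] (min_width=19, slack=3)
Line 5: ['new', 'pencil', 'number', 'was'] (min_width=21, slack=1)
Line 6: ['chair', 'light', 'rock'] (min_width=16, slack=6)

Answer: |sea         importance|
|progress  high  matrix|
|bean     car    violin|
|butterfly   as  gentle|
|new  pencil number was|
|chair light rock      |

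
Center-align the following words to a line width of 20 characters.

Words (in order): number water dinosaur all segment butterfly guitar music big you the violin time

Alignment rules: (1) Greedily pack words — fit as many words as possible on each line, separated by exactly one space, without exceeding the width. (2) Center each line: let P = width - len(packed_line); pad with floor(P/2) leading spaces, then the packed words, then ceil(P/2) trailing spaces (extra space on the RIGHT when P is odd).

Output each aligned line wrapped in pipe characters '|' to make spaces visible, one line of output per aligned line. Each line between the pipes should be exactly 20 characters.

Answer: |    number water    |
|dinosaur all segment|
|  butterfly guitar  |
| music big you the  |
|    violin time     |

Derivation:
Line 1: ['number', 'water'] (min_width=12, slack=8)
Line 2: ['dinosaur', 'all', 'segment'] (min_width=20, slack=0)
Line 3: ['butterfly', 'guitar'] (min_width=16, slack=4)
Line 4: ['music', 'big', 'you', 'the'] (min_width=17, slack=3)
Line 5: ['violin', 'time'] (min_width=11, slack=9)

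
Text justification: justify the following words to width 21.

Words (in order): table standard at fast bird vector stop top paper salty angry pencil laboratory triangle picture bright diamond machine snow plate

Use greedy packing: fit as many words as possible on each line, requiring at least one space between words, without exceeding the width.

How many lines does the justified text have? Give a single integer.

Line 1: ['table', 'standard', 'at'] (min_width=17, slack=4)
Line 2: ['fast', 'bird', 'vector', 'stop'] (min_width=21, slack=0)
Line 3: ['top', 'paper', 'salty', 'angry'] (min_width=21, slack=0)
Line 4: ['pencil', 'laboratory'] (min_width=17, slack=4)
Line 5: ['triangle', 'picture'] (min_width=16, slack=5)
Line 6: ['bright', 'diamond'] (min_width=14, slack=7)
Line 7: ['machine', 'snow', 'plate'] (min_width=18, slack=3)
Total lines: 7

Answer: 7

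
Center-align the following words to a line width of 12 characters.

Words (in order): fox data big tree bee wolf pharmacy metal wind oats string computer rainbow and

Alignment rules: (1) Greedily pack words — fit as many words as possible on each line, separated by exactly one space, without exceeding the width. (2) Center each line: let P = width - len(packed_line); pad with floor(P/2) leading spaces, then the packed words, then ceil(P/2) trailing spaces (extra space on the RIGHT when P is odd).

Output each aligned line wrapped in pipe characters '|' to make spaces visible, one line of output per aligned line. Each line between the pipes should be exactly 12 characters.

Line 1: ['fox', 'data', 'big'] (min_width=12, slack=0)
Line 2: ['tree', 'bee'] (min_width=8, slack=4)
Line 3: ['wolf'] (min_width=4, slack=8)
Line 4: ['pharmacy'] (min_width=8, slack=4)
Line 5: ['metal', 'wind'] (min_width=10, slack=2)
Line 6: ['oats', 'string'] (min_width=11, slack=1)
Line 7: ['computer'] (min_width=8, slack=4)
Line 8: ['rainbow', 'and'] (min_width=11, slack=1)

Answer: |fox data big|
|  tree bee  |
|    wolf    |
|  pharmacy  |
| metal wind |
|oats string |
|  computer  |
|rainbow and |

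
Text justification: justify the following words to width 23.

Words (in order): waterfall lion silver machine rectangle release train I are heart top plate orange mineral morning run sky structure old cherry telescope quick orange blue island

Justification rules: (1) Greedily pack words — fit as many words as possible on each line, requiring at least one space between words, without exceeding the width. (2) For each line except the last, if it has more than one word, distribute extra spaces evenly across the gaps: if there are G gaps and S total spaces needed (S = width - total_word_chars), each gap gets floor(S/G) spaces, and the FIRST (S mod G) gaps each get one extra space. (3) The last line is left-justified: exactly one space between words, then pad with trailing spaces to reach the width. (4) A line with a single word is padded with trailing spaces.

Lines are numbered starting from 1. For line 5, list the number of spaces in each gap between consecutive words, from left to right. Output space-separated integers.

Answer: 1 1 1

Derivation:
Line 1: ['waterfall', 'lion', 'silver'] (min_width=21, slack=2)
Line 2: ['machine', 'rectangle'] (min_width=17, slack=6)
Line 3: ['release', 'train', 'I', 'are'] (min_width=19, slack=4)
Line 4: ['heart', 'top', 'plate', 'orange'] (min_width=22, slack=1)
Line 5: ['mineral', 'morning', 'run', 'sky'] (min_width=23, slack=0)
Line 6: ['structure', 'old', 'cherry'] (min_width=20, slack=3)
Line 7: ['telescope', 'quick', 'orange'] (min_width=22, slack=1)
Line 8: ['blue', 'island'] (min_width=11, slack=12)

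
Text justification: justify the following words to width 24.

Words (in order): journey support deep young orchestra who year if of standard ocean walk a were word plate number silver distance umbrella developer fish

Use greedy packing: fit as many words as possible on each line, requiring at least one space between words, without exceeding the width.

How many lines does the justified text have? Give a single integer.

Answer: 6

Derivation:
Line 1: ['journey', 'support', 'deep'] (min_width=20, slack=4)
Line 2: ['young', 'orchestra', 'who', 'year'] (min_width=24, slack=0)
Line 3: ['if', 'of', 'standard', 'ocean'] (min_width=20, slack=4)
Line 4: ['walk', 'a', 'were', 'word', 'plate'] (min_width=22, slack=2)
Line 5: ['number', 'silver', 'distance'] (min_width=22, slack=2)
Line 6: ['umbrella', 'developer', 'fish'] (min_width=23, slack=1)
Total lines: 6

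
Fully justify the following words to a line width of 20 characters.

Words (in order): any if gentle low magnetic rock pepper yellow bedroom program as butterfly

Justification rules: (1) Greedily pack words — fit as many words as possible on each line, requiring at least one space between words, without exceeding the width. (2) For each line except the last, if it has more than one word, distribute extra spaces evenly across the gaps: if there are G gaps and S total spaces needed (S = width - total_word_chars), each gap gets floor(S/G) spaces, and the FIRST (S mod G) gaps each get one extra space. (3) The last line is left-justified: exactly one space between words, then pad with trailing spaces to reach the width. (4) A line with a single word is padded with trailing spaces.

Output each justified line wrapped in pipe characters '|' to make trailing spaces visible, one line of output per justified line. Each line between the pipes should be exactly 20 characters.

Line 1: ['any', 'if', 'gentle', 'low'] (min_width=17, slack=3)
Line 2: ['magnetic', 'rock', 'pepper'] (min_width=20, slack=0)
Line 3: ['yellow', 'bedroom'] (min_width=14, slack=6)
Line 4: ['program', 'as', 'butterfly'] (min_width=20, slack=0)

Answer: |any  if  gentle  low|
|magnetic rock pepper|
|yellow       bedroom|
|program as butterfly|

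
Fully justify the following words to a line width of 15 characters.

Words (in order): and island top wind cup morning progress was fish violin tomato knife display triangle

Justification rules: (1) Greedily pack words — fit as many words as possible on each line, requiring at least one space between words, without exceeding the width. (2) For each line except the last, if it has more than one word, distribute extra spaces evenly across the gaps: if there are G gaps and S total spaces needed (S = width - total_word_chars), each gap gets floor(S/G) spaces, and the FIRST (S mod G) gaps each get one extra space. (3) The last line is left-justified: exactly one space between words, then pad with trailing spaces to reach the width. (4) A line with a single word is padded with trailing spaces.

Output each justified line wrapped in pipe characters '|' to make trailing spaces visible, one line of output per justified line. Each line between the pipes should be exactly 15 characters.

Answer: |and  island top|
|wind        cup|
|morning        |
|progress    was|
|fish     violin|
|tomato    knife|
|display        |
|triangle       |

Derivation:
Line 1: ['and', 'island', 'top'] (min_width=14, slack=1)
Line 2: ['wind', 'cup'] (min_width=8, slack=7)
Line 3: ['morning'] (min_width=7, slack=8)
Line 4: ['progress', 'was'] (min_width=12, slack=3)
Line 5: ['fish', 'violin'] (min_width=11, slack=4)
Line 6: ['tomato', 'knife'] (min_width=12, slack=3)
Line 7: ['display'] (min_width=7, slack=8)
Line 8: ['triangle'] (min_width=8, slack=7)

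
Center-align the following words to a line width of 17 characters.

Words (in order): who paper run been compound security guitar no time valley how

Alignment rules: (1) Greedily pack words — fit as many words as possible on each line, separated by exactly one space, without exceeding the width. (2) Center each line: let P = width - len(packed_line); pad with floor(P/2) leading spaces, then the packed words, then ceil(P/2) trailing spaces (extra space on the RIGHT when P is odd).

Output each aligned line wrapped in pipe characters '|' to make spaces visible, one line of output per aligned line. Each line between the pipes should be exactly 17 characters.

Line 1: ['who', 'paper', 'run'] (min_width=13, slack=4)
Line 2: ['been', 'compound'] (min_width=13, slack=4)
Line 3: ['security', 'guitar'] (min_width=15, slack=2)
Line 4: ['no', 'time', 'valley'] (min_width=14, slack=3)
Line 5: ['how'] (min_width=3, slack=14)

Answer: |  who paper run  |
|  been compound  |
| security guitar |
| no time valley  |
|       how       |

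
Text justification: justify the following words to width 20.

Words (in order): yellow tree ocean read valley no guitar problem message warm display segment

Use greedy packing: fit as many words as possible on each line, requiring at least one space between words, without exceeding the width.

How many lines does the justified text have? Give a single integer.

Answer: 5

Derivation:
Line 1: ['yellow', 'tree', 'ocean'] (min_width=17, slack=3)
Line 2: ['read', 'valley', 'no'] (min_width=14, slack=6)
Line 3: ['guitar', 'problem'] (min_width=14, slack=6)
Line 4: ['message', 'warm', 'display'] (min_width=20, slack=0)
Line 5: ['segment'] (min_width=7, slack=13)
Total lines: 5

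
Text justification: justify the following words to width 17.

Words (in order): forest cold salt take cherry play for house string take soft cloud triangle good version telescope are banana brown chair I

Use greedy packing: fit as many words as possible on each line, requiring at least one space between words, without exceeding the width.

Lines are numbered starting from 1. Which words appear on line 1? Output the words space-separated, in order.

Answer: forest cold salt

Derivation:
Line 1: ['forest', 'cold', 'salt'] (min_width=16, slack=1)
Line 2: ['take', 'cherry', 'play'] (min_width=16, slack=1)
Line 3: ['for', 'house', 'string'] (min_width=16, slack=1)
Line 4: ['take', 'soft', 'cloud'] (min_width=15, slack=2)
Line 5: ['triangle', 'good'] (min_width=13, slack=4)
Line 6: ['version', 'telescope'] (min_width=17, slack=0)
Line 7: ['are', 'banana', 'brown'] (min_width=16, slack=1)
Line 8: ['chair', 'I'] (min_width=7, slack=10)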